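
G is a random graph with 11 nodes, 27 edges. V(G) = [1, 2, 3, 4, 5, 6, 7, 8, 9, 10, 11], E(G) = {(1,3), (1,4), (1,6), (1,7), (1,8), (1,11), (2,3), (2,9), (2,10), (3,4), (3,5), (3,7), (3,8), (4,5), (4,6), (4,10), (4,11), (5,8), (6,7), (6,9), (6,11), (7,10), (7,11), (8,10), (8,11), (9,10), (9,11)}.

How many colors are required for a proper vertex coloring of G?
χ(G) = 4

Clique number ω(G) = 4 (lower bound: χ ≥ ω).
The clique on [1, 4, 6, 11] has size 4, forcing χ ≥ 4, and the coloring below uses 4 colors, so χ(G) = 4.
A valid 4-coloring: color 1: [3, 10, 11]; color 2: [1, 5, 9]; color 3: [2, 4, 7, 8]; color 4: [6].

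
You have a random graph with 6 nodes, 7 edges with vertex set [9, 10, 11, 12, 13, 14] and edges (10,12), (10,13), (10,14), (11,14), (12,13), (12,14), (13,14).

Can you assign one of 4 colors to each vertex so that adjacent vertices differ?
Yes, G is 4-colorable

A valid 4-coloring: color 1: [9, 14]; color 2: [11, 12]; color 3: [13]; color 4: [10].
(χ(G) = 4 ≤ 4.)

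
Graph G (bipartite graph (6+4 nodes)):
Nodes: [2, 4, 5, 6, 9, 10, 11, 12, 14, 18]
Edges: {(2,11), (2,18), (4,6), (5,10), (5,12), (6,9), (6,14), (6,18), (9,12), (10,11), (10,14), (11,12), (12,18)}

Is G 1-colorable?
Edge (2,18) forces its endpoints to differ, so 1 color is not enough.

No, G is not 1-colorable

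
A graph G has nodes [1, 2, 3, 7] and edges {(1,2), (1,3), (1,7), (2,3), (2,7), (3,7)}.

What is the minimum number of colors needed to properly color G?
Clique number ω(G) = 4 (lower bound: χ ≥ ω).
The clique on [1, 2, 3, 7] has size 4, forcing χ ≥ 4, and the coloring below uses 4 colors, so χ(G) = 4.
A valid 4-coloring: color 1: [7]; color 2: [1]; color 3: [3]; color 4: [2].

χ(G) = 4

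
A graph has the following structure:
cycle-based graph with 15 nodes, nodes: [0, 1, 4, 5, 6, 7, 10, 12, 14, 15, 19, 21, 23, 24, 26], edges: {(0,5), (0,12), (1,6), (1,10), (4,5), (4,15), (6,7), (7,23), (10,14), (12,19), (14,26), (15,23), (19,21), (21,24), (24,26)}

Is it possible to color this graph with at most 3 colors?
A valid 3-coloring: color 1: [1, 5, 7, 12, 14, 15, 24]; color 2: [0, 4, 6, 10, 21, 23, 26]; color 3: [19].
(χ(G) = 3 ≤ 3.)

Yes, G is 3-colorable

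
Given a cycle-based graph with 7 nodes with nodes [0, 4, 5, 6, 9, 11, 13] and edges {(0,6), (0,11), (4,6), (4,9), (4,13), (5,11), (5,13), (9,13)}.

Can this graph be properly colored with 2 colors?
No, G is not 2-colorable

The clique on vertices [4, 9, 13] has size 3 > 2, so it alone needs 3 colors.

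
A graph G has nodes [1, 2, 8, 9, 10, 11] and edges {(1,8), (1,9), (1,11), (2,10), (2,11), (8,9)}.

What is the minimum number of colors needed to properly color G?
χ(G) = 3

Clique number ω(G) = 3 (lower bound: χ ≥ ω).
The clique on [1, 8, 9] has size 3, forcing χ ≥ 3, and the coloring below uses 3 colors, so χ(G) = 3.
A valid 3-coloring: color 1: [1, 2]; color 2: [9, 10, 11]; color 3: [8].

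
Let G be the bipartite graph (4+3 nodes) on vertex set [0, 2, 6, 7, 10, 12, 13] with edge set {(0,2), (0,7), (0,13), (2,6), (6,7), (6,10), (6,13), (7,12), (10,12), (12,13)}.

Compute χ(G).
χ(G) = 2

Clique number ω(G) = 2 (lower bound: χ ≥ ω).
The graph is bipartite (no odd cycle), so 2 colors suffice: χ(G) = 2.
A valid 2-coloring: color 1: [0, 6, 12]; color 2: [2, 7, 10, 13].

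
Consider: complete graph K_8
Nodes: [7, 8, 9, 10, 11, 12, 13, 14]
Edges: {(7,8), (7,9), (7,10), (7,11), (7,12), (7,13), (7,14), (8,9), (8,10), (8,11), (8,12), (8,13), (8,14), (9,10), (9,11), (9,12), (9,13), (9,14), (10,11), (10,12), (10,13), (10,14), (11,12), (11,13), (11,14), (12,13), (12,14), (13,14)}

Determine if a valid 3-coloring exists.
The clique on vertices [7, 8, 9, 10, 11, 12, 13, 14] has size 8 > 3, so it alone needs 8 colors.

No, G is not 3-colorable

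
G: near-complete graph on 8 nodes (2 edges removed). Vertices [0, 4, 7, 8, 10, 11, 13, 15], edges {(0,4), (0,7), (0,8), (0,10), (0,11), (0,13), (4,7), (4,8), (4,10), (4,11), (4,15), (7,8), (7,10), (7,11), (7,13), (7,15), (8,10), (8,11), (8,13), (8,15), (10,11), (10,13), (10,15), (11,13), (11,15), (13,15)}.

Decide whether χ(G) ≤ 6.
Yes, G is 6-colorable

A valid 6-coloring: color 1: [7]; color 2: [10]; color 3: [11]; color 4: [8]; color 5: [4, 13]; color 6: [0, 15].
(χ(G) = 6 ≤ 6.)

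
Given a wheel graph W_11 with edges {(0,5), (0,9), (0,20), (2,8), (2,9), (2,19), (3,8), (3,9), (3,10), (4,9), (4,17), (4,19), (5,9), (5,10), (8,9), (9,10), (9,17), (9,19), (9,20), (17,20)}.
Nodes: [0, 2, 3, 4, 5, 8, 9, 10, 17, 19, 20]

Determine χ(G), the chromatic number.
Clique number ω(G) = 3 (lower bound: χ ≥ ω).
The clique on [0, 9, 20] has size 3, forcing χ ≥ 3, and the coloring below uses 3 colors, so χ(G) = 3.
A valid 3-coloring: color 1: [9]; color 2: [0, 8, 10, 17, 19]; color 3: [2, 3, 4, 5, 20].

χ(G) = 3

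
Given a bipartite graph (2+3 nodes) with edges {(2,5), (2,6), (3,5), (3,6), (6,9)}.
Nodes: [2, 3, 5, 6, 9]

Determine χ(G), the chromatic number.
χ(G) = 2

Clique number ω(G) = 2 (lower bound: χ ≥ ω).
The graph is bipartite (no odd cycle), so 2 colors suffice: χ(G) = 2.
A valid 2-coloring: color 1: [5, 6]; color 2: [2, 3, 9].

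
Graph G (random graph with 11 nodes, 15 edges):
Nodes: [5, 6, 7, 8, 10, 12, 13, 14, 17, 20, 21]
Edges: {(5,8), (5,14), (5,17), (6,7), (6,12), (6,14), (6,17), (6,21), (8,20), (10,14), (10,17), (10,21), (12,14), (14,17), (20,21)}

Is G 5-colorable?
A valid 5-coloring: color 1: [7, 8, 13, 14, 21]; color 2: [5, 6, 10, 20]; color 3: [12, 17].
(χ(G) = 3 ≤ 5.)

Yes, G is 5-colorable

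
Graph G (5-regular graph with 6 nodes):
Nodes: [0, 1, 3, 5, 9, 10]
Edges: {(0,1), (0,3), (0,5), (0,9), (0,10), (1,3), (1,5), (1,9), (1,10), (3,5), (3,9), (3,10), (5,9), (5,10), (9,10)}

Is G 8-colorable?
Yes, G is 8-colorable

A valid 8-coloring: color 1: [5]; color 2: [3]; color 3: [0]; color 4: [1]; color 5: [9]; color 6: [10].
(χ(G) = 6 ≤ 8.)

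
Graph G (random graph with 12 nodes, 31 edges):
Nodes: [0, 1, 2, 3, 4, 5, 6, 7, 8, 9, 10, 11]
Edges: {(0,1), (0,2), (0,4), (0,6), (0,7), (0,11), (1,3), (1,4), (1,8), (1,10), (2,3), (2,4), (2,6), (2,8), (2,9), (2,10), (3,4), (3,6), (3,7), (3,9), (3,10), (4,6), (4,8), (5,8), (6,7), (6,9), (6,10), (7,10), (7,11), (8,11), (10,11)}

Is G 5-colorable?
Yes, G is 5-colorable

A valid 5-coloring: color 1: [1, 5, 6, 11]; color 2: [0, 3, 8]; color 3: [2, 7]; color 4: [4, 9, 10].
(χ(G) = 4 ≤ 5.)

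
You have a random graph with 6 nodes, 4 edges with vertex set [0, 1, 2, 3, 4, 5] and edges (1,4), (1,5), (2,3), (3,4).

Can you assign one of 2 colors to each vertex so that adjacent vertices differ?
A valid 2-coloring: color 1: [0, 1, 3]; color 2: [2, 4, 5].
(χ(G) = 2 ≤ 2.)

Yes, G is 2-colorable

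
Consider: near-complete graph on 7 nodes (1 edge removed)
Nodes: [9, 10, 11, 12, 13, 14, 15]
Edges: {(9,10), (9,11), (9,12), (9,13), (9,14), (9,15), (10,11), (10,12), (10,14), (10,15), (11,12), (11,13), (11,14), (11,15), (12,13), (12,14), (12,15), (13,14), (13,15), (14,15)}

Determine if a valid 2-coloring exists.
No, G is not 2-colorable

The clique on vertices [9, 10, 11, 12, 14, 15] has size 6 > 2, so it alone needs 6 colors.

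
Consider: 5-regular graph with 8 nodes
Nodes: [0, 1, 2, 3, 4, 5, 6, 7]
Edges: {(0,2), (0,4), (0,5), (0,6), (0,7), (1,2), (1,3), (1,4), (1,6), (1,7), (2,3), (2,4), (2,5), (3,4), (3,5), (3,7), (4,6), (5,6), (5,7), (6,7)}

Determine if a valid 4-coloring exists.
A valid 4-coloring: color 1: [2, 7]; color 2: [0, 1]; color 3: [3, 6]; color 4: [4, 5].
(χ(G) = 4 ≤ 4.)

Yes, G is 4-colorable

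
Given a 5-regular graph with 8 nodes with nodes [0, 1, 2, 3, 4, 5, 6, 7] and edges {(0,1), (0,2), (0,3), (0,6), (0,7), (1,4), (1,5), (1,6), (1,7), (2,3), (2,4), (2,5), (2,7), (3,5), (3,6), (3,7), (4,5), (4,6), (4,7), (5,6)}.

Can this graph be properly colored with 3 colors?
The clique on vertices [0, 2, 3, 7] has size 4 > 3, so it alone needs 4 colors.

No, G is not 3-colorable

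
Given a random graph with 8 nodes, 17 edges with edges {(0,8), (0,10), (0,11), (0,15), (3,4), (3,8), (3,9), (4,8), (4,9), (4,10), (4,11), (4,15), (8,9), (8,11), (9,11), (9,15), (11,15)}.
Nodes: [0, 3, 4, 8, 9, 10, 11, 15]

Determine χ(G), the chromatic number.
Clique number ω(G) = 4 (lower bound: χ ≥ ω).
The clique on [4, 8, 9, 11] has size 4, forcing χ ≥ 4, and the coloring below uses 4 colors, so χ(G) = 4.
A valid 4-coloring: color 1: [0, 4]; color 2: [9, 10]; color 3: [3, 11]; color 4: [8, 15].

χ(G) = 4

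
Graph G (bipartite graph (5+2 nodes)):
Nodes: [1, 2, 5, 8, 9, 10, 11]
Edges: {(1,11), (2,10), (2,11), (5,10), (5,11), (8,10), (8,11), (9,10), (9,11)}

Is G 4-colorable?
A valid 4-coloring: color 1: [10, 11]; color 2: [1, 2, 5, 8, 9].
(χ(G) = 2 ≤ 4.)

Yes, G is 4-colorable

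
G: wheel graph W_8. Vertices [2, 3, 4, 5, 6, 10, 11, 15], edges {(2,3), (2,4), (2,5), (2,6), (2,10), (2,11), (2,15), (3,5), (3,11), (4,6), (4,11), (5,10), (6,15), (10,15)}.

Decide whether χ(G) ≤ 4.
Yes, G is 4-colorable

A valid 4-coloring: color 1: [2]; color 2: [5, 6, 11]; color 3: [3, 4, 15]; color 4: [10].
(χ(G) = 4 ≤ 4.)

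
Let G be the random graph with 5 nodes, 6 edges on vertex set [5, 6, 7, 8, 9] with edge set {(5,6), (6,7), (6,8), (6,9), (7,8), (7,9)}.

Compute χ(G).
χ(G) = 3

Clique number ω(G) = 3 (lower bound: χ ≥ ω).
The clique on [6, 7, 8] has size 3, forcing χ ≥ 3, and the coloring below uses 3 colors, so χ(G) = 3.
A valid 3-coloring: color 1: [6]; color 2: [5, 7]; color 3: [8, 9].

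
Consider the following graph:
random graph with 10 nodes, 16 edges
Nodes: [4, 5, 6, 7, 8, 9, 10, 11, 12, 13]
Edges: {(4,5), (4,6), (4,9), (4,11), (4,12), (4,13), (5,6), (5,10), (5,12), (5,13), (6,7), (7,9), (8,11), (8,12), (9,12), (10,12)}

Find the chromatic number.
Clique number ω(G) = 3 (lower bound: χ ≥ ω).
The clique on [5, 10, 12] has size 3, forcing χ ≥ 3, and the coloring below uses 3 colors, so χ(G) = 3.
A valid 3-coloring: color 1: [4, 7, 8, 10]; color 2: [6, 11, 12, 13]; color 3: [5, 9].

χ(G) = 3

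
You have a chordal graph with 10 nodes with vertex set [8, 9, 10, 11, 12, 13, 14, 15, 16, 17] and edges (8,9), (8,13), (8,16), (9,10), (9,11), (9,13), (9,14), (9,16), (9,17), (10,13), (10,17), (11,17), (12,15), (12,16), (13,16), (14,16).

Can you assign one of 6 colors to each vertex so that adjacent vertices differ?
Yes, G is 6-colorable

A valid 6-coloring: color 1: [9, 12]; color 2: [10, 11, 15, 16]; color 3: [13, 14, 17]; color 4: [8].
(χ(G) = 4 ≤ 6.)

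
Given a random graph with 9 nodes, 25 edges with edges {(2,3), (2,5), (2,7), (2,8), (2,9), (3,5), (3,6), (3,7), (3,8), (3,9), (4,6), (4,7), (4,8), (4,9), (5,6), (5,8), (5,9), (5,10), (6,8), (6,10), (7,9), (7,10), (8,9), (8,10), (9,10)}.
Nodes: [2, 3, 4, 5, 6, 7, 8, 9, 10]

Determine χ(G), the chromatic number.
Clique number ω(G) = 5 (lower bound: χ ≥ ω).
The clique on [2, 3, 5, 8, 9] has size 5, forcing χ ≥ 5, and the coloring below uses 5 colors, so χ(G) = 5.
A valid 5-coloring: color 1: [7, 8]; color 2: [6, 9]; color 3: [4, 5]; color 4: [3, 10]; color 5: [2].

χ(G) = 5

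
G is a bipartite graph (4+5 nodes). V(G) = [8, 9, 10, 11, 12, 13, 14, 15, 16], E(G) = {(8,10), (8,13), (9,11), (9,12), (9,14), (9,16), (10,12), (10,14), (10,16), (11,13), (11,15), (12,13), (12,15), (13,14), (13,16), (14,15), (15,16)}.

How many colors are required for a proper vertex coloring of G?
Clique number ω(G) = 2 (lower bound: χ ≥ ω).
The graph is bipartite (no odd cycle), so 2 colors suffice: χ(G) = 2.
A valid 2-coloring: color 1: [9, 10, 13, 15]; color 2: [8, 11, 12, 14, 16].

χ(G) = 2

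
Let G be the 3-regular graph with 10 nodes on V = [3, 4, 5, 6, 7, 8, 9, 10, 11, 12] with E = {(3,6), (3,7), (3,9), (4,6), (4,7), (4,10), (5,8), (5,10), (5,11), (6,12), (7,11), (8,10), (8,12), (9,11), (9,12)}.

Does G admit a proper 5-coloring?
Yes, G is 5-colorable

A valid 5-coloring: color 1: [3, 4, 5, 12]; color 2: [6, 7, 9, 10]; color 3: [8, 11].
(χ(G) = 3 ≤ 5.)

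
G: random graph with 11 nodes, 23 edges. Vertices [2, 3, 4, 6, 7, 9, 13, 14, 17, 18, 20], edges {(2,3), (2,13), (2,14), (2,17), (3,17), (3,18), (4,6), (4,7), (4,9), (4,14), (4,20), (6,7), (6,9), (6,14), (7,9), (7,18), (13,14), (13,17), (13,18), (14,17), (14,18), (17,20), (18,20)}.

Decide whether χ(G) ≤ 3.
The clique on vertices [4, 6, 7, 9] has size 4 > 3, so it alone needs 4 colors.

No, G is not 3-colorable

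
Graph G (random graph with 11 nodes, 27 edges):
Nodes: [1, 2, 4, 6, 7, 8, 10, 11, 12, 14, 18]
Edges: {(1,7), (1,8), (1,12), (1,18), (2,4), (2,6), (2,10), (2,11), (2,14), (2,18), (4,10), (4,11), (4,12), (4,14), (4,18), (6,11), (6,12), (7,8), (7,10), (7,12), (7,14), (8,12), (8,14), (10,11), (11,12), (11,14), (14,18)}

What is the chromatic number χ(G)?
χ(G) = 4

Clique number ω(G) = 4 (lower bound: χ ≥ ω).
The clique on [1, 7, 8, 12] has size 4, forcing χ ≥ 4, and the coloring below uses 4 colors, so χ(G) = 4.
A valid 4-coloring: color 1: [1, 4, 6]; color 2: [8, 11, 18]; color 3: [10, 12, 14]; color 4: [2, 7].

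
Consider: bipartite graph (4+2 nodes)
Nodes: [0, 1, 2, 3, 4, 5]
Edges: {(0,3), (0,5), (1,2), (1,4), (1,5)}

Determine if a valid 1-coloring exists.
No, G is not 1-colorable

Edge (0,3) forces its endpoints to differ, so 1 color is not enough.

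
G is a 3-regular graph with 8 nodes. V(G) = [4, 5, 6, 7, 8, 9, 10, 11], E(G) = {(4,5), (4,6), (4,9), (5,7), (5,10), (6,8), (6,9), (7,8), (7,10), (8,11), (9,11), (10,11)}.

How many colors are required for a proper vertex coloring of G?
Clique number ω(G) = 3 (lower bound: χ ≥ ω).
The clique on [4, 6, 9] has size 3, forcing χ ≥ 3, and the coloring below uses 3 colors, so χ(G) = 3.
A valid 3-coloring: color 1: [8, 9, 10]; color 2: [4, 7, 11]; color 3: [5, 6].

χ(G) = 3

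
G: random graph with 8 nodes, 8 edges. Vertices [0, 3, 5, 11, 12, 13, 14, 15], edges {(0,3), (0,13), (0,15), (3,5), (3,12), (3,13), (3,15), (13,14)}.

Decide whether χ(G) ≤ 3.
Yes, G is 3-colorable

A valid 3-coloring: color 1: [3, 11, 14]; color 2: [5, 12, 13, 15]; color 3: [0].
(χ(G) = 3 ≤ 3.)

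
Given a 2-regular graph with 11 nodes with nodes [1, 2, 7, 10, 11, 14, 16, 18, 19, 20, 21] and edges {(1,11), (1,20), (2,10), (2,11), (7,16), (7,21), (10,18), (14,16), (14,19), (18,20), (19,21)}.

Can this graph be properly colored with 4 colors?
A valid 4-coloring: color 1: [10, 11, 16, 20, 21]; color 2: [1, 2, 7, 14, 18]; color 3: [19].
(χ(G) = 3 ≤ 4.)

Yes, G is 4-colorable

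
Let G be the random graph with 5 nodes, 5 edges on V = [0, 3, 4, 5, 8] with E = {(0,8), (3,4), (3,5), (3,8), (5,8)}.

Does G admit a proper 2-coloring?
No, G is not 2-colorable

The clique on vertices [3, 5, 8] has size 3 > 2, so it alone needs 3 colors.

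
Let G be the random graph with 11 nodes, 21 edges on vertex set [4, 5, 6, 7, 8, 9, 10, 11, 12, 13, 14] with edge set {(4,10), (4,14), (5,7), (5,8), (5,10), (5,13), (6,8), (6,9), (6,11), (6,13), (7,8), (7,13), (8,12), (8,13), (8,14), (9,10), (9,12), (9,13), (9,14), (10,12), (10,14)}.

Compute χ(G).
χ(G) = 4

Clique number ω(G) = 4 (lower bound: χ ≥ ω).
The clique on [5, 7, 8, 13] has size 4, forcing χ ≥ 4, and the coloring below uses 4 colors, so χ(G) = 4.
A valid 4-coloring: color 1: [4, 8, 9, 11]; color 2: [10, 13]; color 3: [5, 6, 12, 14]; color 4: [7].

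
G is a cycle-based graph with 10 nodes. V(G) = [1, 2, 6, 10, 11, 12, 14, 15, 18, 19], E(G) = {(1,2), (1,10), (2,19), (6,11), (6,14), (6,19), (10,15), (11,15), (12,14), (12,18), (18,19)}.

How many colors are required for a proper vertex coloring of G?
χ(G) = 3

Clique number ω(G) = 2 (lower bound: χ ≥ ω).
Odd cycle [18, 12, 14, 6, 19] needs 3 colors (χ ≥ 3).
The coloring below uses 3 colors, so χ(G) = 3.
A valid 3-coloring: color 1: [1, 11, 12, 19]; color 2: [2, 6, 10, 18]; color 3: [14, 15].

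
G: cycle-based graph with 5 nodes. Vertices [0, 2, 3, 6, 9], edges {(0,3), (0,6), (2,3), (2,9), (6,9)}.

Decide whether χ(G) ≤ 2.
No, G is not 2-colorable

Odd cycle [3, 2, 9, 6, 0] needs 3 colors (χ ≥ 3).
Hence χ(G) ≥ 3 > 2, so no proper 2-coloring exists.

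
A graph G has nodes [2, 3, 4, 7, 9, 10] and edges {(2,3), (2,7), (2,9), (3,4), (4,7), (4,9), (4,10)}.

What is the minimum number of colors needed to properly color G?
χ(G) = 2

Clique number ω(G) = 2 (lower bound: χ ≥ ω).
The graph is bipartite (no odd cycle), so 2 colors suffice: χ(G) = 2.
A valid 2-coloring: color 1: [2, 4]; color 2: [3, 7, 9, 10].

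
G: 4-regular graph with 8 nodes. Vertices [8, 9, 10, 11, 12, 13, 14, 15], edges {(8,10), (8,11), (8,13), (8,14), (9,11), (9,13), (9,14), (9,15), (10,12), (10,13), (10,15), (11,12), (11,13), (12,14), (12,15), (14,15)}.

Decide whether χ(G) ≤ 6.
Yes, G is 6-colorable

A valid 6-coloring: color 1: [10, 11, 14]; color 2: [8, 9, 12]; color 3: [13, 15].
(χ(G) = 3 ≤ 6.)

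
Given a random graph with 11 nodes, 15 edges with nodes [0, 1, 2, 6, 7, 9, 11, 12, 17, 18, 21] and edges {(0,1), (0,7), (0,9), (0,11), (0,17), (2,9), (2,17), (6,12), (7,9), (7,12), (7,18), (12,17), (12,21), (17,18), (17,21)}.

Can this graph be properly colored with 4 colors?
Yes, G is 4-colorable

A valid 4-coloring: color 1: [1, 6, 9, 11, 17]; color 2: [0, 2, 12, 18]; color 3: [7, 21].
(χ(G) = 3 ≤ 4.)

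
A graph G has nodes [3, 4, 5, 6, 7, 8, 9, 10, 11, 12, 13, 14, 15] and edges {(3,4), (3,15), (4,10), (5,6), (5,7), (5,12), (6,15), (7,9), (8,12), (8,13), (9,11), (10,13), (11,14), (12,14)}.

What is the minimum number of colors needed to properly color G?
Clique number ω(G) = 2 (lower bound: χ ≥ ω).
Odd cycle [12, 5, 6, 15, 3, 4, 10, 13, 8] needs 3 colors (χ ≥ 3).
The coloring below uses 3 colors, so χ(G) = 3.
A valid 3-coloring: color 1: [3, 6, 7, 11, 12, 13]; color 2: [4, 5, 8, 9, 14, 15]; color 3: [10].

χ(G) = 3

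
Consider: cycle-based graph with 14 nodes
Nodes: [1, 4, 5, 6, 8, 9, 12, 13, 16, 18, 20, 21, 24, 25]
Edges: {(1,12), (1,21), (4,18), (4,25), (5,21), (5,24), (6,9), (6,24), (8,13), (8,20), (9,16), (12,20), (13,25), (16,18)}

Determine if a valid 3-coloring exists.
Yes, G is 3-colorable

A valid 3-coloring: color 1: [8, 9, 12, 18, 21, 24, 25]; color 2: [1, 4, 5, 6, 13, 16, 20].
(χ(G) = 2 ≤ 3.)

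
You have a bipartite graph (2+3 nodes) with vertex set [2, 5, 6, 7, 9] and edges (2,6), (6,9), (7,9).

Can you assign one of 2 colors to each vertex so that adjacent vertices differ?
A valid 2-coloring: color 1: [2, 5, 9]; color 2: [6, 7].
(χ(G) = 2 ≤ 2.)

Yes, G is 2-colorable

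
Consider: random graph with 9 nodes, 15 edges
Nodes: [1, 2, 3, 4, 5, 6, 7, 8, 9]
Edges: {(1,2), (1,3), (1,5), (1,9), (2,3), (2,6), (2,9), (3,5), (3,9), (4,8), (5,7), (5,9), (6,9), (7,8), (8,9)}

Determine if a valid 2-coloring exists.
The clique on vertices [1, 2, 3, 9] has size 4 > 2, so it alone needs 4 colors.

No, G is not 2-colorable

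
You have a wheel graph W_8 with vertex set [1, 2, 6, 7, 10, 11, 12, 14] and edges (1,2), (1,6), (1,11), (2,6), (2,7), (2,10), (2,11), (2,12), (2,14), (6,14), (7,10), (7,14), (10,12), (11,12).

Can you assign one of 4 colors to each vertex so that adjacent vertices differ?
Yes, G is 4-colorable

A valid 4-coloring: color 1: [2]; color 2: [1, 7, 12]; color 3: [10, 11, 14]; color 4: [6].
(χ(G) = 4 ≤ 4.)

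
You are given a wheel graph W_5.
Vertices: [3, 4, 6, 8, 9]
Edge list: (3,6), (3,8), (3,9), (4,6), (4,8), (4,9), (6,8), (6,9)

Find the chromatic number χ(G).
Clique number ω(G) = 3 (lower bound: χ ≥ ω).
The clique on [3, 6, 8] has size 3, forcing χ ≥ 3, and the coloring below uses 3 colors, so χ(G) = 3.
A valid 3-coloring: color 1: [6]; color 2: [8, 9]; color 3: [3, 4].

χ(G) = 3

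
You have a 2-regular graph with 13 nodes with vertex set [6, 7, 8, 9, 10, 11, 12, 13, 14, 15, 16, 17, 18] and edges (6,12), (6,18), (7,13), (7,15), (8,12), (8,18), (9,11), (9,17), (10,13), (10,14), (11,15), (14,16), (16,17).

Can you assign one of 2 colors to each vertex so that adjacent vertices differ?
Odd cycle [11, 9, 17, 16, 14, 10, 13, 7, 15] needs 3 colors (χ ≥ 3).
Hence χ(G) ≥ 3 > 2, so no proper 2-coloring exists.

No, G is not 2-colorable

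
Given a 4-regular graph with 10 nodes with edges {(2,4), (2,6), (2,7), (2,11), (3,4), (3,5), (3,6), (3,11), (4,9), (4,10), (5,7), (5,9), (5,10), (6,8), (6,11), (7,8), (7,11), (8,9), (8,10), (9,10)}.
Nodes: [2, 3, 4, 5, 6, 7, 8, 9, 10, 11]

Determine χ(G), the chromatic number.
Clique number ω(G) = 3 (lower bound: χ ≥ ω).
The clique on [2, 6, 11] has size 3, forcing χ ≥ 3, and the coloring below uses 3 colors, so χ(G) = 3.
A valid 3-coloring: color 1: [6, 7, 10]; color 2: [4, 5, 8, 11]; color 3: [2, 3, 9].

χ(G) = 3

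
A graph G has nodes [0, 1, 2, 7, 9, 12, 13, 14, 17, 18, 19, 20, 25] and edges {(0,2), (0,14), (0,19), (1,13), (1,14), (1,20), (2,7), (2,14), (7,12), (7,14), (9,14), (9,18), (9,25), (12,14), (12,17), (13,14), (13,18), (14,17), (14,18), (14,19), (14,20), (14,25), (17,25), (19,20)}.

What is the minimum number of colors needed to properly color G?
χ(G) = 3

Clique number ω(G) = 3 (lower bound: χ ≥ ω).
The clique on [0, 2, 14] has size 3, forcing χ ≥ 3, and the coloring below uses 3 colors, so χ(G) = 3.
A valid 3-coloring: color 1: [14]; color 2: [0, 7, 9, 13, 17, 20]; color 3: [1, 2, 12, 18, 19, 25].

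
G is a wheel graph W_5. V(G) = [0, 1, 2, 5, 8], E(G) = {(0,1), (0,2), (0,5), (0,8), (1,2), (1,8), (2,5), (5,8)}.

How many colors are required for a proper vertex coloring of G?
χ(G) = 3

Clique number ω(G) = 3 (lower bound: χ ≥ ω).
The clique on [0, 1, 8] has size 3, forcing χ ≥ 3, and the coloring below uses 3 colors, so χ(G) = 3.
A valid 3-coloring: color 1: [0]; color 2: [2, 8]; color 3: [1, 5].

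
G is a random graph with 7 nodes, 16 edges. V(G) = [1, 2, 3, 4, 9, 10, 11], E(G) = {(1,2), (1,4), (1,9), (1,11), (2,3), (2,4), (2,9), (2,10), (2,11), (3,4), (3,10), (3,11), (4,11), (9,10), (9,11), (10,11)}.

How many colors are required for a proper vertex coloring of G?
Clique number ω(G) = 4 (lower bound: χ ≥ ω).
Odd cycle [4, 1, 9, 10, 3] needs 3 colors (χ ≥ 3).
Vertex 11 is adjacent to every vertex of [1, 3, 4, 9, 10], which already need 3 colors among themselves, so 11 needs a new color (χ ≥ 4).
Vertex 2 is adjacent to every vertex of [1, 3, 4, 9, 10, 11], which already need 4 colors among themselves, so 2 needs a new color (χ ≥ 5).
The coloring below uses 5 colors, so χ(G) = 5.
A valid 5-coloring: color 1: [11]; color 2: [2]; color 3: [4, 10]; color 4: [1, 3]; color 5: [9].

χ(G) = 5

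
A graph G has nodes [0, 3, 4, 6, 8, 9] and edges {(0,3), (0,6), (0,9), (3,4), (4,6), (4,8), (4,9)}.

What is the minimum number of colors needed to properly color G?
χ(G) = 2

Clique number ω(G) = 2 (lower bound: χ ≥ ω).
The graph is bipartite (no odd cycle), so 2 colors suffice: χ(G) = 2.
A valid 2-coloring: color 1: [0, 4]; color 2: [3, 6, 8, 9].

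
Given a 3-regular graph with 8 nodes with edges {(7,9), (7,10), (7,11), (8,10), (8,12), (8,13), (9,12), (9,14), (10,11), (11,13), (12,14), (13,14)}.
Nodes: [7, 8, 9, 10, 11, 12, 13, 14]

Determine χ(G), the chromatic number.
Clique number ω(G) = 3 (lower bound: χ ≥ ω).
The clique on [7, 10, 11] has size 3, forcing χ ≥ 3, and the coloring below uses 3 colors, so χ(G) = 3.
A valid 3-coloring: color 1: [9, 10, 13]; color 2: [11, 12]; color 3: [7, 8, 14].

χ(G) = 3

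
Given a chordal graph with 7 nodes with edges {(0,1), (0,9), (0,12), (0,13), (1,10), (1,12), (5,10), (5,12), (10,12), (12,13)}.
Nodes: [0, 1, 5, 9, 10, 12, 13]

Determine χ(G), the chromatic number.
χ(G) = 3

Clique number ω(G) = 3 (lower bound: χ ≥ ω).
The clique on [0, 1, 12] has size 3, forcing χ ≥ 3, and the coloring below uses 3 colors, so χ(G) = 3.
A valid 3-coloring: color 1: [9, 12]; color 2: [0, 10]; color 3: [1, 5, 13].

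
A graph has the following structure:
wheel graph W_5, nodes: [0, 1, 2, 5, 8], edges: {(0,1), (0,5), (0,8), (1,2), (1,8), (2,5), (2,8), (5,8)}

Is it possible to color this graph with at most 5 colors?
Yes, G is 5-colorable

A valid 5-coloring: color 1: [8]; color 2: [1, 5]; color 3: [0, 2].
(χ(G) = 3 ≤ 5.)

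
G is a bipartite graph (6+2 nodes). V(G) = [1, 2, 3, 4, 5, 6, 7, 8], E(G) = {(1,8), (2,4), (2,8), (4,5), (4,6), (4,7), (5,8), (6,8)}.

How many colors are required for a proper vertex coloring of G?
χ(G) = 2

Clique number ω(G) = 2 (lower bound: χ ≥ ω).
The graph is bipartite (no odd cycle), so 2 colors suffice: χ(G) = 2.
A valid 2-coloring: color 1: [3, 4, 8]; color 2: [1, 2, 5, 6, 7].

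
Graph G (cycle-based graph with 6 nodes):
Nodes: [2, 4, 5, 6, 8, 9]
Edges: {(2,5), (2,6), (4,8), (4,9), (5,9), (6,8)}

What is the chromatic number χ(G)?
Clique number ω(G) = 2 (lower bound: χ ≥ ω).
The graph is bipartite (no odd cycle), so 2 colors suffice: χ(G) = 2.
A valid 2-coloring: color 1: [2, 8, 9]; color 2: [4, 5, 6].

χ(G) = 2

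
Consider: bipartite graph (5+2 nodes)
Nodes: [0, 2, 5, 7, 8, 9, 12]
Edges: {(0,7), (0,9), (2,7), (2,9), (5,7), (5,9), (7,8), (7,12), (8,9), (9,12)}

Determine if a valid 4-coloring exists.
A valid 4-coloring: color 1: [7, 9]; color 2: [0, 2, 5, 8, 12].
(χ(G) = 2 ≤ 4.)

Yes, G is 4-colorable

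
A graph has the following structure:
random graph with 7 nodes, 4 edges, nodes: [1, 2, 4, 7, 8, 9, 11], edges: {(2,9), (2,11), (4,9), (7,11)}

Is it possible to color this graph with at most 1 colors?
No, G is not 1-colorable

Edge (2,9) forces its endpoints to differ, so 1 color is not enough.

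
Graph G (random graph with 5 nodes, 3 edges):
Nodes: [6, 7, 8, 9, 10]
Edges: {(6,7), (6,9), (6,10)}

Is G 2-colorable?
Yes, G is 2-colorable

A valid 2-coloring: color 1: [6, 8]; color 2: [7, 9, 10].
(χ(G) = 2 ≤ 2.)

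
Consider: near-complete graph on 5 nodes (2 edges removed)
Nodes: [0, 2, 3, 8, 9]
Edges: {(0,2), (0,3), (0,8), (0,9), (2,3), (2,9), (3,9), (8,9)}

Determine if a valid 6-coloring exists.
Yes, G is 6-colorable

A valid 6-coloring: color 1: [9]; color 2: [0]; color 3: [3, 8]; color 4: [2].
(χ(G) = 4 ≤ 6.)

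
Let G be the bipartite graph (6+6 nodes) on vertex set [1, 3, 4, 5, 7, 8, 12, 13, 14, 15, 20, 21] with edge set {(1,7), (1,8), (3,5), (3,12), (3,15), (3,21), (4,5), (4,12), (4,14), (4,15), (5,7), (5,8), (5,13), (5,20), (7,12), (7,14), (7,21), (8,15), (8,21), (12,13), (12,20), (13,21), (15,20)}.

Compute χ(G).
Clique number ω(G) = 2 (lower bound: χ ≥ ω).
The graph is bipartite (no odd cycle), so 2 colors suffice: χ(G) = 2.
A valid 2-coloring: color 1: [1, 5, 12, 14, 15, 21]; color 2: [3, 4, 7, 8, 13, 20].

χ(G) = 2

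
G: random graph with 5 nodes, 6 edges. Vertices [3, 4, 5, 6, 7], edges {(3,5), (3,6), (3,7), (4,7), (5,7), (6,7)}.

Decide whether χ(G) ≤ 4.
A valid 4-coloring: color 1: [7]; color 2: [3, 4]; color 3: [5, 6].
(χ(G) = 3 ≤ 4.)

Yes, G is 4-colorable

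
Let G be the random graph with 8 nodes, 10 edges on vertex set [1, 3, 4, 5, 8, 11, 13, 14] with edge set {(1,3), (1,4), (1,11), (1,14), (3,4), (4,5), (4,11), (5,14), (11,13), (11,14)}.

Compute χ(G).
χ(G) = 3

Clique number ω(G) = 3 (lower bound: χ ≥ ω).
The clique on [1, 3, 4] has size 3, forcing χ ≥ 3, and the coloring below uses 3 colors, so χ(G) = 3.
A valid 3-coloring: color 1: [3, 5, 8, 11]; color 2: [4, 13, 14]; color 3: [1].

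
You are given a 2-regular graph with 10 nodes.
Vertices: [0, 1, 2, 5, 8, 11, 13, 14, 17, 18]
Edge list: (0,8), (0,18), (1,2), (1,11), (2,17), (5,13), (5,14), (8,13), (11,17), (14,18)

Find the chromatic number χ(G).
χ(G) = 2

Clique number ω(G) = 2 (lower bound: χ ≥ ω).
The graph is bipartite (no odd cycle), so 2 colors suffice: χ(G) = 2.
A valid 2-coloring: color 1: [0, 1, 13, 14, 17]; color 2: [2, 5, 8, 11, 18].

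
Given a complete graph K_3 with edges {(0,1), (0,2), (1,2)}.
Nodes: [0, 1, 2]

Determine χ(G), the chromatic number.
Clique number ω(G) = 3 (lower bound: χ ≥ ω).
The clique on [0, 1, 2] has size 3, forcing χ ≥ 3, and the coloring below uses 3 colors, so χ(G) = 3.
A valid 3-coloring: color 1: [1]; color 2: [2]; color 3: [0].

χ(G) = 3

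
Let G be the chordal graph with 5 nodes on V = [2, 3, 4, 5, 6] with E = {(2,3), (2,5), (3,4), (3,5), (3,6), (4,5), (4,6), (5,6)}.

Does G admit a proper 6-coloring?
A valid 6-coloring: color 1: [3]; color 2: [5]; color 3: [2, 6]; color 4: [4].
(χ(G) = 4 ≤ 6.)

Yes, G is 6-colorable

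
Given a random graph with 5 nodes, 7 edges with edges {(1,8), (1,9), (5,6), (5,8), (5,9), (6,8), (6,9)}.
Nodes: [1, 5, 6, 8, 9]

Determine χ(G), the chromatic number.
Clique number ω(G) = 3 (lower bound: χ ≥ ω).
The clique on [5, 6, 8] has size 3, forcing χ ≥ 3, and the coloring below uses 3 colors, so χ(G) = 3.
A valid 3-coloring: color 1: [1, 6]; color 2: [8, 9]; color 3: [5].

χ(G) = 3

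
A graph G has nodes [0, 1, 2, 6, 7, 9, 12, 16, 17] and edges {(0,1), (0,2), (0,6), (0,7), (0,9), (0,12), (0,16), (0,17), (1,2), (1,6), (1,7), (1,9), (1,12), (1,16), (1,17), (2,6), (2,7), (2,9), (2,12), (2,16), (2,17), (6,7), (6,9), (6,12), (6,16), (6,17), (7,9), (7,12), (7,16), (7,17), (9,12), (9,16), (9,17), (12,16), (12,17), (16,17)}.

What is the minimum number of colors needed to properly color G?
χ(G) = 9

Clique number ω(G) = 9 (lower bound: χ ≥ ω).
The clique on [0, 1, 2, 6, 7, 9, 12, 16, 17] has size 9, forcing χ ≥ 9, and the coloring below uses 9 colors, so χ(G) = 9.
A valid 9-coloring: color 1: [17]; color 2: [0]; color 3: [7]; color 4: [1]; color 5: [2]; color 6: [9]; color 7: [16]; color 8: [6]; color 9: [12].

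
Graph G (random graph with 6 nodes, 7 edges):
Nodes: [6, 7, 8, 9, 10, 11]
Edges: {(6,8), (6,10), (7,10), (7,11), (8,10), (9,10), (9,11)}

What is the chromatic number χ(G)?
χ(G) = 3

Clique number ω(G) = 3 (lower bound: χ ≥ ω).
The clique on [6, 8, 10] has size 3, forcing χ ≥ 3, and the coloring below uses 3 colors, so χ(G) = 3.
A valid 3-coloring: color 1: [10, 11]; color 2: [7, 8, 9]; color 3: [6].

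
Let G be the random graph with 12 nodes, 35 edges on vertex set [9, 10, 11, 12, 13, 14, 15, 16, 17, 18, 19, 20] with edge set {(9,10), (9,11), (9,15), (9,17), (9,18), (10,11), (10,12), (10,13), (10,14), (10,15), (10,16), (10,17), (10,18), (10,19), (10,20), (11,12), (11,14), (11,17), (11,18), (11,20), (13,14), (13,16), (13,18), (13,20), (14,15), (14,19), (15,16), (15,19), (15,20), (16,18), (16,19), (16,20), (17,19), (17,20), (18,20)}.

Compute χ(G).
Clique number ω(G) = 5 (lower bound: χ ≥ ω).
The clique on [10, 13, 16, 18, 20] has size 5, forcing χ ≥ 5, and the coloring below uses 5 colors, so χ(G) = 5.
A valid 5-coloring: color 1: [10]; color 2: [11, 16]; color 3: [9, 12, 14, 20]; color 4: [15, 17, 18]; color 5: [13, 19].

χ(G) = 5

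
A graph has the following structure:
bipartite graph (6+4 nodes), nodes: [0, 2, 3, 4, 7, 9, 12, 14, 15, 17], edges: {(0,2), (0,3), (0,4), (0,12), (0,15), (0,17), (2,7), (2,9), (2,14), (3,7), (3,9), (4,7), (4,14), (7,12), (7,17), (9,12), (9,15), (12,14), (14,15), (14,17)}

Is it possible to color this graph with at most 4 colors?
A valid 4-coloring: color 1: [0, 7, 9, 14]; color 2: [2, 3, 4, 12, 15, 17].
(χ(G) = 2 ≤ 4.)

Yes, G is 4-colorable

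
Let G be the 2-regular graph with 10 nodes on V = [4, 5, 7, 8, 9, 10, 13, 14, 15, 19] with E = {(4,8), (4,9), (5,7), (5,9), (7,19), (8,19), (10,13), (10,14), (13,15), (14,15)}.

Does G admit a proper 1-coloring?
Edge (4,8) forces its endpoints to differ, so 1 color is not enough.

No, G is not 1-colorable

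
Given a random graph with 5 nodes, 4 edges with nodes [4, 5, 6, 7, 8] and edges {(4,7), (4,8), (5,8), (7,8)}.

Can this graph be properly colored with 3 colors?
Yes, G is 3-colorable

A valid 3-coloring: color 1: [6, 8]; color 2: [5, 7]; color 3: [4].
(χ(G) = 3 ≤ 3.)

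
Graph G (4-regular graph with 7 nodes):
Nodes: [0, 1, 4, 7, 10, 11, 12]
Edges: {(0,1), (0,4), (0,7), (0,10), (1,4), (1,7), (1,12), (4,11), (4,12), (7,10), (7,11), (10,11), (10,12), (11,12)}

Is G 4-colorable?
Yes, G is 4-colorable

A valid 4-coloring: color 1: [7, 12]; color 2: [4, 10]; color 3: [0, 11]; color 4: [1].
(χ(G) = 4 ≤ 4.)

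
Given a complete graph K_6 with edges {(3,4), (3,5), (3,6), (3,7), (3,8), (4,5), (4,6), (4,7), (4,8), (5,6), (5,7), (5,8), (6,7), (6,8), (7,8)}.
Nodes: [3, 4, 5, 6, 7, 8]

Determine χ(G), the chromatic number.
χ(G) = 6

Clique number ω(G) = 6 (lower bound: χ ≥ ω).
The clique on [3, 4, 5, 6, 7, 8] has size 6, forcing χ ≥ 6, and the coloring below uses 6 colors, so χ(G) = 6.
A valid 6-coloring: color 1: [5]; color 2: [3]; color 3: [8]; color 4: [6]; color 5: [7]; color 6: [4].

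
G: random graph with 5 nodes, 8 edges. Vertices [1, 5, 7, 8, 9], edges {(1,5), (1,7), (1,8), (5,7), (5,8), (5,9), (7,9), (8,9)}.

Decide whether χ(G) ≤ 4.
Yes, G is 4-colorable

A valid 4-coloring: color 1: [5]; color 2: [7, 8]; color 3: [1, 9].
(χ(G) = 3 ≤ 4.)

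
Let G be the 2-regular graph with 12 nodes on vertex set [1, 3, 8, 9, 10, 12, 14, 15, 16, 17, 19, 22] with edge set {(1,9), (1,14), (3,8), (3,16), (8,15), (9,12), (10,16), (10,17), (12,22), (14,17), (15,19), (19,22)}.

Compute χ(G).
Clique number ω(G) = 2 (lower bound: χ ≥ ω).
The graph is bipartite (no odd cycle), so 2 colors suffice: χ(G) = 2.
A valid 2-coloring: color 1: [1, 8, 12, 16, 17, 19]; color 2: [3, 9, 10, 14, 15, 22].

χ(G) = 2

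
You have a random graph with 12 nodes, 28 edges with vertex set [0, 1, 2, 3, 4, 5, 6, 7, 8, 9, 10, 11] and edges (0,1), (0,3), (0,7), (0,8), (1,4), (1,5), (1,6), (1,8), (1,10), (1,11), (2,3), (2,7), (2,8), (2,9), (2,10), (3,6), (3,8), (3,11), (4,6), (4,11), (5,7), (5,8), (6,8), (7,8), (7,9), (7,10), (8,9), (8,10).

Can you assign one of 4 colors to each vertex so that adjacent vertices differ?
Yes, G is 4-colorable

A valid 4-coloring: color 1: [4, 8]; color 2: [1, 3, 7]; color 3: [0, 2, 5, 6, 11]; color 4: [9, 10].
(χ(G) = 4 ≤ 4.)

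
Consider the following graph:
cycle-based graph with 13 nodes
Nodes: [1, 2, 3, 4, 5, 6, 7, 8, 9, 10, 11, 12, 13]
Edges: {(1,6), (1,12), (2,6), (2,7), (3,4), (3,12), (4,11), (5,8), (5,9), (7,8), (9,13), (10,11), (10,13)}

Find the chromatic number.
Clique number ω(G) = 2 (lower bound: χ ≥ ω).
Odd cycle [5, 9, 13, 10, 11, 4, 3, 12, 1, 6, 2, 7, 8] needs 3 colors (χ ≥ 3).
The coloring below uses 3 colors, so χ(G) = 3.
A valid 3-coloring: color 1: [1, 3, 5, 7, 11, 13]; color 2: [4, 6, 8, 9, 10, 12]; color 3: [2].

χ(G) = 3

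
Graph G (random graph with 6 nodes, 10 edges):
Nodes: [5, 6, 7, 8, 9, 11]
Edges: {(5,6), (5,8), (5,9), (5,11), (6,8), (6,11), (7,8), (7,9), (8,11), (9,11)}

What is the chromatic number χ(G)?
χ(G) = 4

Clique number ω(G) = 4 (lower bound: χ ≥ ω).
The clique on [5, 6, 8, 11] has size 4, forcing χ ≥ 4, and the coloring below uses 4 colors, so χ(G) = 4.
A valid 4-coloring: color 1: [7, 11]; color 2: [5]; color 3: [8, 9]; color 4: [6].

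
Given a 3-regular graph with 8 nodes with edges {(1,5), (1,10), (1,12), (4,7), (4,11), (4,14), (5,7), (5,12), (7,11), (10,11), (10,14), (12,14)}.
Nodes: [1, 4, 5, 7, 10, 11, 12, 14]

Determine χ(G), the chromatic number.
χ(G) = 3

Clique number ω(G) = 3 (lower bound: χ ≥ ω).
The clique on [1, 5, 12] has size 3, forcing χ ≥ 3, and the coloring below uses 3 colors, so χ(G) = 3.
A valid 3-coloring: color 1: [1, 11, 14]; color 2: [7, 10, 12]; color 3: [4, 5].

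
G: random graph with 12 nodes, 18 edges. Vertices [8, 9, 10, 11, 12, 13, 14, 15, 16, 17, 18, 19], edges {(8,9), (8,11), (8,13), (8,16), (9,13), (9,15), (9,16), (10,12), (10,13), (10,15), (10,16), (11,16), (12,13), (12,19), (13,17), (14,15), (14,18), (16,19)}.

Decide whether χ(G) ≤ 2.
No, G is not 2-colorable

The clique on vertices [8, 11, 16] has size 3 > 2, so it alone needs 3 colors.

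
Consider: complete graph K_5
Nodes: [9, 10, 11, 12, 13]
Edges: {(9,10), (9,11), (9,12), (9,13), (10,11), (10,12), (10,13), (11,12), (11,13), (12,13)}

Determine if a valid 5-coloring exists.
Yes, G is 5-colorable

A valid 5-coloring: color 1: [9]; color 2: [10]; color 3: [12]; color 4: [13]; color 5: [11].
(χ(G) = 5 ≤ 5.)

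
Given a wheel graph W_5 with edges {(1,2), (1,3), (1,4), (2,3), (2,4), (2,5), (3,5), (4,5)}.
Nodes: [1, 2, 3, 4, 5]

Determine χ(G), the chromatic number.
Clique number ω(G) = 3 (lower bound: χ ≥ ω).
The clique on [1, 2, 3] has size 3, forcing χ ≥ 3, and the coloring below uses 3 colors, so χ(G) = 3.
A valid 3-coloring: color 1: [2]; color 2: [1, 5]; color 3: [3, 4].

χ(G) = 3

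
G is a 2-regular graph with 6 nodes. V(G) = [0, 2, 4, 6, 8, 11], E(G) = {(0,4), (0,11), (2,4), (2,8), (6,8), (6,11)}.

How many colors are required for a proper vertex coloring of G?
Clique number ω(G) = 2 (lower bound: χ ≥ ω).
The graph is bipartite (no odd cycle), so 2 colors suffice: χ(G) = 2.
A valid 2-coloring: color 1: [4, 8, 11]; color 2: [0, 2, 6].

χ(G) = 2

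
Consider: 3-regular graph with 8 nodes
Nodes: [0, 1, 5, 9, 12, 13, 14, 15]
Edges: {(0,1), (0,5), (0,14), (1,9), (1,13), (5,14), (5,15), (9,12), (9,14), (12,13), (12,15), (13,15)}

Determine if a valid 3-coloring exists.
A valid 3-coloring: color 1: [0, 9, 15]; color 2: [5, 13]; color 3: [1, 12, 14].
(χ(G) = 3 ≤ 3.)

Yes, G is 3-colorable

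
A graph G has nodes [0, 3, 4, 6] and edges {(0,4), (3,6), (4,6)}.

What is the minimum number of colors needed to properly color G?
Clique number ω(G) = 2 (lower bound: χ ≥ ω).
The graph is bipartite (no odd cycle), so 2 colors suffice: χ(G) = 2.
A valid 2-coloring: color 1: [3, 4]; color 2: [0, 6].

χ(G) = 2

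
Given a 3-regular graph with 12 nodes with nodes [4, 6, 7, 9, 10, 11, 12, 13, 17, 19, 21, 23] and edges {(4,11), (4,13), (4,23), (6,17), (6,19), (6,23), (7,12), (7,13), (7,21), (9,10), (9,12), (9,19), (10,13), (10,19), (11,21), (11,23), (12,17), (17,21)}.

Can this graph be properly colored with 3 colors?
Yes, G is 3-colorable

A valid 3-coloring: color 1: [6, 9, 11, 13]; color 2: [4, 7, 10, 17]; color 3: [12, 19, 21, 23].
(χ(G) = 3 ≤ 3.)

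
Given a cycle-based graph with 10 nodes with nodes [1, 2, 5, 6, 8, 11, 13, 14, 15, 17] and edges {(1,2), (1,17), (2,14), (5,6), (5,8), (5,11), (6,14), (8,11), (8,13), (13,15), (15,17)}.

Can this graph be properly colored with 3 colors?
A valid 3-coloring: color 1: [2, 6, 8, 15]; color 2: [5, 13, 14, 17]; color 3: [1, 11].
(χ(G) = 3 ≤ 3.)

Yes, G is 3-colorable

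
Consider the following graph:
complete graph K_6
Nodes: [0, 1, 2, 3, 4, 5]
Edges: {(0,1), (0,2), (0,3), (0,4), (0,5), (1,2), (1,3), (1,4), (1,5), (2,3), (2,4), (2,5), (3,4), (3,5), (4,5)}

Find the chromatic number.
Clique number ω(G) = 6 (lower bound: χ ≥ ω).
The clique on [0, 1, 2, 3, 4, 5] has size 6, forcing χ ≥ 6, and the coloring below uses 6 colors, so χ(G) = 6.
A valid 6-coloring: color 1: [3]; color 2: [2]; color 3: [0]; color 4: [5]; color 5: [4]; color 6: [1].

χ(G) = 6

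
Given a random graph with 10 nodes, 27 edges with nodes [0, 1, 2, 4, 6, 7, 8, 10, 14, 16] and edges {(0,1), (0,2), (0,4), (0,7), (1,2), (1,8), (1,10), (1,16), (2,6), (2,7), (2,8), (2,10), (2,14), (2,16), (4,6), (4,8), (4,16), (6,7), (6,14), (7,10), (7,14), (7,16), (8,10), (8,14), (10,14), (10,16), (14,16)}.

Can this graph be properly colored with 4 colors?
The clique on vertices [2, 7, 10, 14, 16] has size 5 > 4, so it alone needs 5 colors.

No, G is not 4-colorable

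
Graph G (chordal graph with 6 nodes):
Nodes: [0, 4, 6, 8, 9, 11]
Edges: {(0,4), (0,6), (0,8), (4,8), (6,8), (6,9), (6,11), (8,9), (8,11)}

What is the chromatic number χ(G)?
Clique number ω(G) = 3 (lower bound: χ ≥ ω).
The clique on [0, 4, 8] has size 3, forcing χ ≥ 3, and the coloring below uses 3 colors, so χ(G) = 3.
A valid 3-coloring: color 1: [8]; color 2: [4, 6]; color 3: [0, 9, 11].

χ(G) = 3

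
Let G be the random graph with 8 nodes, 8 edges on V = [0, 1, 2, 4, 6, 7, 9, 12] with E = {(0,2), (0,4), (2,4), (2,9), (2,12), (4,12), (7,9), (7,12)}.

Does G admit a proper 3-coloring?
Yes, G is 3-colorable

A valid 3-coloring: color 1: [1, 2, 6, 7]; color 2: [4, 9]; color 3: [0, 12].
(χ(G) = 3 ≤ 3.)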